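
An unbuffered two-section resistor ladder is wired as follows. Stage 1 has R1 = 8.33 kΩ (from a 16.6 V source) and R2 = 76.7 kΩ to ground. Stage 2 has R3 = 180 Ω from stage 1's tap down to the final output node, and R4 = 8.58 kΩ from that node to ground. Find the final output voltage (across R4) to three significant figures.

Stage 2 presents R3+R4 = 8760 Ω as a load on stage 1's tap.
Stage 1's lower leg becomes R2‖(R3+R4) = 7862 Ω, so V_mid = 16.6 × 7862/16190 = 8.060 V.
Stage 2 is itself unloaded: V_out = V_mid × R4/(R3+R4) = 8.060 × 8580/8760 = 7.89 V.

V_out ≈ 7.89 V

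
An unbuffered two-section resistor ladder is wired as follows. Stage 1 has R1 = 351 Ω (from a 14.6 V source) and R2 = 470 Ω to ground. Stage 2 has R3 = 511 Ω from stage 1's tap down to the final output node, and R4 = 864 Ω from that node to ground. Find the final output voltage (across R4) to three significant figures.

V_out ≈ 4.58 V

Stage 2 presents R3+R4 = 1375 Ω as a load on stage 1's tap.
Stage 1's lower leg becomes R2‖(R3+R4) = 350.3 Ω, so V_mid = 14.6 × 350.3/701.3 = 7.292 V.
Stage 2 is itself unloaded: V_out = V_mid × R4/(R3+R4) = 7.292 × 864/1375 = 4.58 V.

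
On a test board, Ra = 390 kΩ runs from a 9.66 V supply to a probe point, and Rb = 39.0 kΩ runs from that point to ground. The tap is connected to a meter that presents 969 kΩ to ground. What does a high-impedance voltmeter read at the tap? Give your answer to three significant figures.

V_out ≈ 0.847 V

The load sits in parallel with Rb: Rb‖R_L = (39.0 × 969) / (39.0 + 969) = 37.49 kΩ.
V_out = 9.66 × 37.49 / (390 + 37.49) = 9.66 × 37.49/427.5 = 0.847 V.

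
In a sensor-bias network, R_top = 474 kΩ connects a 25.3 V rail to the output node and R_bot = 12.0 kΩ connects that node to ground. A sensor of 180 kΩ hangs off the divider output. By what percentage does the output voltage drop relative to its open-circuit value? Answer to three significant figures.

6.11 %

The divider's output (Thévenin) resistance is R_top‖R_bot = 11.70 kΩ.
Fractional drop under load = R_th/(R_th + R_L) = 11.70 / (11.70 + 180) = 0.06105.
So the output falls by 6.11 %.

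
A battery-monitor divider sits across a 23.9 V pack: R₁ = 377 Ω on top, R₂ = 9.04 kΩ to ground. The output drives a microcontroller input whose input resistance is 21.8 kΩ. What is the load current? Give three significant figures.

I_L ≈ 1.04 mA

R₂‖R_L = 6390 Ω; V_out = 23.9 × 6390/6767 = 22.57 V.
I_L = V_out / R_L = 22.57 / 21.8 kΩ = 1.04 mA.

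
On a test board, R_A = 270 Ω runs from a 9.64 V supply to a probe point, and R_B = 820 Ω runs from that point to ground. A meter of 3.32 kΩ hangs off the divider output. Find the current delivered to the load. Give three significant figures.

R_B‖R_L = 657.6 Ω; V_out = 9.64 × 657.6/927.6 = 6.834 V.
I_L = V_out / R_L = 6.834 / 3.32 kΩ = 2.06 mA.

I_L ≈ 2.06 mA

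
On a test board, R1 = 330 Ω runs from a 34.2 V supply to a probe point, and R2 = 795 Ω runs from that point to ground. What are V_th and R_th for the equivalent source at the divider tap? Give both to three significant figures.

V_th is the open-circuit tap voltage: 34.2 × 795/(330 + 795) = 24.2 V.
With the supply zeroed, R1 and R2 appear in parallel from the tap: R_th = R1‖R2 = (330 × 795)/1125 = 233 Ω.

V_th = 24.2 V, R_th = 233 Ω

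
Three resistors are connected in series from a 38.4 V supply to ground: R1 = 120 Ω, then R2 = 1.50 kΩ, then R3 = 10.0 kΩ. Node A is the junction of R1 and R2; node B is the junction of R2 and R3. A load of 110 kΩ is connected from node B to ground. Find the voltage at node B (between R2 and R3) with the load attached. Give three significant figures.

V ≈ 32.6 V

At node B, R3 is in parallel with the load: R3‖R_L = 9167 Ω.
Below node A the resistance is R2 + (R3‖R_L) = 10670 Ω, so V_A = 38.4 × 10670/10790 = 37.97 V.
Then V_B = V_A × (R3‖R_L)/(R2 + R3‖R_L) = 37.97 × 9167/10670 = 32.6 V.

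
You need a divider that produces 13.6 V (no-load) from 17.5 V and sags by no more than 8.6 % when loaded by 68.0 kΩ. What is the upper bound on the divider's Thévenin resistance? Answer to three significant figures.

R_th ≤ 6.40 kΩ

Loading drop = R_th/(R_th + R_L) ≤ 0.0860, so R_th ≤ R_L · ε/(1−ε) = 68.0 kΩ × 0.0860/0.9140 = 6.40 kΩ.
(Any R1, R2 with R2/(R1+R2) = 0.777 and R1‖R2 ≤ 6.40 kΩ will meet the spec.)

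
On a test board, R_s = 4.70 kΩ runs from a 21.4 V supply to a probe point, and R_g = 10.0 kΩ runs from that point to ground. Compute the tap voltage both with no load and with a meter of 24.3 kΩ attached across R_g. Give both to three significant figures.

Open-circuit: V = 21.4 × 10.0/(4.70 + 10.0) = 14.6 V.
With the load, R_g becomes R_g‖R_L = 7.085 kΩ, so V = 21.4 × 7.085/11.78 = 12.9 V.

Unloaded: 14.6 V; loaded: 12.9 V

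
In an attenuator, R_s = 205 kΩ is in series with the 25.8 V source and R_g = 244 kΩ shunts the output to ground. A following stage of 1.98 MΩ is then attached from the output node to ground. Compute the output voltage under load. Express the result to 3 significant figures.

V_out ≈ 13.3 V

The load sits in parallel with R_g: R_g‖R_L = (244 × 1980) / (244 + 1980) = 217.2 kΩ.
V_out = 25.8 × 217.2 / (205 + 217.2) = 25.8 × 217.2/422.2 = 13.3 V.
(Unloaded it would have been 14.0 V.)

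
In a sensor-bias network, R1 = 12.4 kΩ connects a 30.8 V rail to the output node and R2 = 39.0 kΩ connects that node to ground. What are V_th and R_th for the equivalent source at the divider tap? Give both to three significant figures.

V_th is the open-circuit tap voltage: 30.8 × 39.0/(12.4 + 39.0) = 23.4 V.
With the supply zeroed, R1 and R2 appear in parallel from the tap: R_th = R1‖R2 = (12.4 × 39.0)/51.40 = 9.41 kΩ.

V_th = 23.4 V, R_th = 9.41 kΩ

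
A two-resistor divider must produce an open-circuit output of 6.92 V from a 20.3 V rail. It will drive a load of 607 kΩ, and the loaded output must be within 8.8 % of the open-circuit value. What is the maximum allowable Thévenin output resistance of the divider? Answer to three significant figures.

R_th ≤ 58.6 kΩ

Loading drop = R_th/(R_th + R_L) ≤ 0.0880, so R_th ≤ R_L · ε/(1−ε) = 607 kΩ × 0.0880/0.9120 = 58.6 kΩ.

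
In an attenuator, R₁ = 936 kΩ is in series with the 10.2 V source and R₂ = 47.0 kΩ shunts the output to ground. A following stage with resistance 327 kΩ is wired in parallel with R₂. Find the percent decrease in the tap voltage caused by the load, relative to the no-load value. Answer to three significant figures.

The divider's output (Thévenin) resistance is R₁‖R₂ = 44.75 kΩ.
Fractional drop under load = R_th/(R_th + R_L) = 44.75 / (44.75 + 327) = 0.1204.
So the output falls by 12.0 %.

12.0 %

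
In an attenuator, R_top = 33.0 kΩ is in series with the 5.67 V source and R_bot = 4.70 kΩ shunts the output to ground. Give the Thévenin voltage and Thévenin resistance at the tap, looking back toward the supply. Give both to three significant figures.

V_th = 0.707 V, R_th = 4.11 kΩ

V_th is the open-circuit tap voltage: 5.67 × 4.70/(33.0 + 4.70) = 0.707 V.
With the supply zeroed, R_top and R_bot appear in parallel from the tap: R_th = R_top‖R_bot = (33.0 × 4.70)/37.70 = 4.11 kΩ.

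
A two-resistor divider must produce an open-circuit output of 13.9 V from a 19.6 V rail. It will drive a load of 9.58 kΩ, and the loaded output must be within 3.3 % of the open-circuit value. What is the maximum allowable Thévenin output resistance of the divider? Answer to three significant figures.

Loading drop = R_th/(R_th + R_L) ≤ 0.0330, so R_th ≤ R_L · ε/(1−ε) = 9.58 kΩ × 0.0330/0.9670 = 327 Ω.

R_th ≤ 327 Ω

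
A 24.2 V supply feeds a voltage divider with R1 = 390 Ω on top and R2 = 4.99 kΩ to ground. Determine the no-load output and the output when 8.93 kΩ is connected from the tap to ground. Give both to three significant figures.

Unloaded: 22.4 V; loaded: 21.6 V

Open-circuit: V = 24.2 × 4990/(390 + 4990) = 22.4 V.
With the load, R2 becomes R2‖R_L = 3201 Ω, so V = 24.2 × 3201/3591 = 21.6 V.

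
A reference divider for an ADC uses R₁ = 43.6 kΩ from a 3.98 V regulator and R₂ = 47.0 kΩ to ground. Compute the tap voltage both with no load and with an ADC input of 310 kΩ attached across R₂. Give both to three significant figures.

Open-circuit: V = 3.98 × 47.0/(43.6 + 47.0) = 2.06 V.
With the load, R₂ becomes R₂‖R_L = 40.81 kΩ, so V = 3.98 × 40.81/84.41 = 1.92 V.

Unloaded: 2.06 V; loaded: 1.92 V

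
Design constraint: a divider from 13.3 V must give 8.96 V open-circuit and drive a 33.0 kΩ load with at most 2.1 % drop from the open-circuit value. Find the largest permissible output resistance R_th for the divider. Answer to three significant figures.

R_th ≤ 708 Ω

Loading drop = R_th/(R_th + R_L) ≤ 0.0210, so R_th ≤ R_L · ε/(1−ε) = 33.0 kΩ × 0.0210/0.9790 = 708 Ω.
(Any R1, R2 with R2/(R1+R2) = 0.674 and R1‖R2 ≤ 708 Ω will meet the spec.)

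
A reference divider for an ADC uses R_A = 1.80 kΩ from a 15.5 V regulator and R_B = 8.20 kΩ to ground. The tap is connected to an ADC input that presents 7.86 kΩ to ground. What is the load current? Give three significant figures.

R_B‖R_L = 4.013 kΩ; V_out = 15.5 × 4.013/5.813 = 10.70 V.
I_L = V_out / R_L = 10.70 / 7.86 kΩ = 1.36 mA.

I_L ≈ 1.36 mA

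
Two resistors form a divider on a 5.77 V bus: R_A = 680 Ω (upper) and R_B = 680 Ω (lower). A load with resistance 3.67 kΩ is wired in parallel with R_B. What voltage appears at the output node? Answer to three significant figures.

The load sits in parallel with R_B: R_B‖R_L = (680 × 3670) / (680 + 3670) = 573.7 Ω.
V_out = 5.77 × 573.7 / (680 + 573.7) = 5.77 × 573.7/1254 = 2.64 V.

V_out ≈ 2.64 V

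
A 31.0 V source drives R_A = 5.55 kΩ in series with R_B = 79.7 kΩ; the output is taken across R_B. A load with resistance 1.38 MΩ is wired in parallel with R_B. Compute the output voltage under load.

V_out ≈ 28.9 V

The load sits in parallel with R_B: R_B‖R_L = (79.7 × 1380) / (79.7 + 1380) = 75.35 kΩ.
V_out = 31.0 × 75.35 / (5.55 + 75.35) = 31.0 × 75.35/80.90 = 28.9 V.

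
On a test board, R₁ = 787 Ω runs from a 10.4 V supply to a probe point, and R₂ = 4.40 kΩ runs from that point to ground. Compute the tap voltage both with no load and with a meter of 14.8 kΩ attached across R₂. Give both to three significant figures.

Unloaded: 8.82 V; loaded: 8.44 V

Open-circuit: V = 10.4 × 4400/(787 + 4400) = 8.82 V.
With the load, R₂ becomes R₂‖R_L = 3392 Ω, so V = 10.4 × 3392/4179 = 8.44 V.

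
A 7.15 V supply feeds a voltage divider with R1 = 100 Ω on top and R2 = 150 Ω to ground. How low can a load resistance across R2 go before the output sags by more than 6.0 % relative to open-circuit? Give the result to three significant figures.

R_L(min) ≈ 940 Ω

Output resistance R_th = R1‖R2 = (100 × 150)/250.0 = 60.00 Ω.
The fractional drop is R_th/(R_th + R_L); requiring this ≤ 0.0600 gives R_L ≥ R_th(1/0.0600 − 1) = 60.00 × 15.67 = 940 Ω.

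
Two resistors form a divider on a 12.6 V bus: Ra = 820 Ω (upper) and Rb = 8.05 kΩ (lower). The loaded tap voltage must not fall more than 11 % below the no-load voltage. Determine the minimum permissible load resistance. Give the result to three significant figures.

R_L(min) ≈ 6.02 kΩ

Output resistance R_th = Ra‖Rb = (820 × 8050)/8870 = 744.2 Ω.
The fractional drop is R_th/(R_th + R_L); requiring this ≤ 0.110 gives R_L ≥ R_th(1/0.110 − 1) = 744.2 × 8.091 = 6.02 kΩ.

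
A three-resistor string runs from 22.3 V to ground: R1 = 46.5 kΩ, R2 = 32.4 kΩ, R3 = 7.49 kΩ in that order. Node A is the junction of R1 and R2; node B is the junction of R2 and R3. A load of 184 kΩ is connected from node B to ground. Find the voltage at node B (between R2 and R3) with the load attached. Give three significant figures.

V ≈ 1.86 V

At node B, R3 is in parallel with the load: R3‖R_L = 7.197 kΩ.
Below node A the resistance is R2 + (R3‖R_L) = 39.60 kΩ, so V_A = 22.3 × 39.60/86.10 = 10.26 V.
Then V_B = V_A × (R3‖R_L)/(R2 + R3‖R_L) = 10.26 × 7.197/39.60 = 1.86 V.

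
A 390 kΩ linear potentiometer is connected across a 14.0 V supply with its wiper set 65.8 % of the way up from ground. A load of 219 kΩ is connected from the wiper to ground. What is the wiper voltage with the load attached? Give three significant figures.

V ≈ 6.58 V

The wiper splits the pot into (1−α)R = 133.4 kΩ above and αR = 256.6 kΩ below.
Lower section ‖ load = 118.2 kΩ.
V_wiper = 14.0 × 118.2/(133.4 + 118.2) = 6.58 V.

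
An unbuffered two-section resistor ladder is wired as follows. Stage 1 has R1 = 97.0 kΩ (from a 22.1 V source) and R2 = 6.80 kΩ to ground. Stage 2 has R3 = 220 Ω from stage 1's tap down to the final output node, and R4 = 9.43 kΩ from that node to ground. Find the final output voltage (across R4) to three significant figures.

V_out ≈ 0.853 V

Stage 2 presents R3+R4 = 9650 Ω as a load on stage 1's tap.
Stage 1's lower leg becomes R2‖(R3+R4) = 3989 Ω, so V_mid = 22.1 × 3989/101000 = 0.8729 V.
Stage 2 is itself unloaded: V_out = V_mid × R4/(R3+R4) = 0.8729 × 9430/9650 = 0.853 V.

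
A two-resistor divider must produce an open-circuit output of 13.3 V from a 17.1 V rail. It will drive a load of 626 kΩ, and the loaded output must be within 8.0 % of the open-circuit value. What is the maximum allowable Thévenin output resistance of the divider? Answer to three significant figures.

Loading drop = R_th/(R_th + R_L) ≤ 0.0800, so R_th ≤ R_L · ε/(1−ε) = 626 kΩ × 0.0800/0.9200 = 54.4 kΩ.
(Any R1, R2 with R2/(R1+R2) = 0.778 and R1‖R2 ≤ 54.4 kΩ will meet the spec.)

R_th ≤ 54.4 kΩ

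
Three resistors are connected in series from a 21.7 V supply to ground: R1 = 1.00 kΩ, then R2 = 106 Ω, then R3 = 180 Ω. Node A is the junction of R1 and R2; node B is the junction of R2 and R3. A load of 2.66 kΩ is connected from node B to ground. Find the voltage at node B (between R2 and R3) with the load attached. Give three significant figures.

At node B, R3 is in parallel with the load: R3‖R_L = 168.6 Ω.
Below node A the resistance is R2 + (R3‖R_L) = 274.6 Ω, so V_A = 21.7 × 274.6/1275 = 4.675 V.
Then V_B = V_A × (R3‖R_L)/(R2 + R3‖R_L) = 4.675 × 168.6/274.6 = 2.87 V.

V ≈ 2.87 V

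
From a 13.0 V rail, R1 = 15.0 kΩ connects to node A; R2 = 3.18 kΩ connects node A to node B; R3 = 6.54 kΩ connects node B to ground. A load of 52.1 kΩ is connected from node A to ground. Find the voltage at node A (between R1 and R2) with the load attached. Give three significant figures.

Below node A the series string R2+R3 = 9.720 kΩ sits in parallel with the 52.1 kΩ load: 8.192 kΩ.
V_A = 13.0 × 8.192/(15.0 + 8.192) = 4.59 V.

V ≈ 4.59 V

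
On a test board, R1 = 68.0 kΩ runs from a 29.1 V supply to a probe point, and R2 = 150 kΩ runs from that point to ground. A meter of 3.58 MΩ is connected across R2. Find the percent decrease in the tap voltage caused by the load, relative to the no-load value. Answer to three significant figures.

1.29 %

The divider's output (Thévenin) resistance is R1‖R2 = 46.79 kΩ.
Fractional drop under load = R_th/(R_th + R_L) = 46.79 / (46.79 + 3580) = 0.01290.
So the output falls by 1.29 %.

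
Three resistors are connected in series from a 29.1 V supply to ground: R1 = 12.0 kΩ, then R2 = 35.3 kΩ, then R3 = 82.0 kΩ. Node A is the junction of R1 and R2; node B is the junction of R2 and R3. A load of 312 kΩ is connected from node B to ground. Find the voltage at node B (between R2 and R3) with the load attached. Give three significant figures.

At node B, R3 is in parallel with the load: R3‖R_L = 64.93 kΩ.
Below node A the resistance is R2 + (R3‖R_L) = 100.2 kΩ, so V_A = 29.1 × 100.2/112.2 = 25.99 V.
Then V_B = V_A × (R3‖R_L)/(R2 + R3‖R_L) = 25.99 × 64.93/100.2 = 16.8 V.

V ≈ 16.8 V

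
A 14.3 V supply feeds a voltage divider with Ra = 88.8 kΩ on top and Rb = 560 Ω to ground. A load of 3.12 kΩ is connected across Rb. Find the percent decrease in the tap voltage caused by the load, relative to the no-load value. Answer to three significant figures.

Unloaded V = 14.3 × 560/89360 = 0.08962 V.
Loaded: Rb‖R_L = 474.8 Ω, giving V = 14.3 × 474.8/89270 = 0.07605 V.
Drop = (0.08962 − 0.07605) / 0.08962 = 15.1 %.

15.1 %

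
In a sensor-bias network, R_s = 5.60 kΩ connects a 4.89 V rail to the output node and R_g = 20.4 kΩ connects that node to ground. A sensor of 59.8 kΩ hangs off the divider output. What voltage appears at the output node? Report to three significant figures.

V_out ≈ 3.57 V

The load sits in parallel with R_g: R_g‖R_L = (20.4 × 59.8) / (20.4 + 59.8) = 15.21 kΩ.
V_out = 4.89 × 15.21 / (5.60 + 15.21) = 4.89 × 15.21/20.81 = 3.57 V.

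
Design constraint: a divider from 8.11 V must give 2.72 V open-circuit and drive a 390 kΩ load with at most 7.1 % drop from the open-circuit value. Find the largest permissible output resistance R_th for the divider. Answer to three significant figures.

Loading drop = R_th/(R_th + R_L) ≤ 0.0710, so R_th ≤ R_L · ε/(1−ε) = 390 kΩ × 0.0710/0.9290 = 29.8 kΩ.

R_th ≤ 29.8 kΩ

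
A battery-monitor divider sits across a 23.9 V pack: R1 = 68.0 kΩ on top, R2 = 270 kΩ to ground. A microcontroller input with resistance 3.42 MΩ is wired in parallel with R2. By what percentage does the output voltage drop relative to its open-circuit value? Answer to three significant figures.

1.56 %

The divider's output (Thévenin) resistance is R1‖R2 = 54.32 kΩ.
Fractional drop under load = R_th/(R_th + R_L) = 54.32 / (54.32 + 3420) = 0.01563.
So the output falls by 1.56 %.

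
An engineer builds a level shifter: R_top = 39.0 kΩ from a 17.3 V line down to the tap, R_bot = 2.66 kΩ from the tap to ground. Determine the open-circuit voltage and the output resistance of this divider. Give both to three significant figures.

V_th = 1.10 V, R_th = 2.49 kΩ

V_th is the open-circuit tap voltage: 17.3 × 2.66/(39.0 + 2.66) = 1.10 V.
With the supply zeroed, R_top and R_bot appear in parallel from the tap: R_th = R_top‖R_bot = (39.0 × 2.66)/41.66 = 2.49 kΩ.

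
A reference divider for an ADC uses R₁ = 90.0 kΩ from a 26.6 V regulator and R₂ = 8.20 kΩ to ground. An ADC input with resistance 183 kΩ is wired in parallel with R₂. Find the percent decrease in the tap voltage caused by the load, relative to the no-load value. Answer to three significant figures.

The divider's output (Thévenin) resistance is R₁‖R₂ = 7.515 kΩ.
Fractional drop under load = R_th/(R_th + R_L) = 7.515 / (7.515 + 183) = 0.03945.
So the output falls by 3.94 %.

3.94 %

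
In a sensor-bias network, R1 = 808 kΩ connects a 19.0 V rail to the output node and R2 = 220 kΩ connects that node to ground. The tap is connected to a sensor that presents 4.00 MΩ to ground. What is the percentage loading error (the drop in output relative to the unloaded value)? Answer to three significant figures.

4.14 %

The divider's output (Thévenin) resistance is R1‖R2 = 172.9 kΩ.
Fractional drop under load = R_th/(R_th + R_L) = 172.9 / (172.9 + 4000) = 0.04144.
So the output falls by 4.14 %.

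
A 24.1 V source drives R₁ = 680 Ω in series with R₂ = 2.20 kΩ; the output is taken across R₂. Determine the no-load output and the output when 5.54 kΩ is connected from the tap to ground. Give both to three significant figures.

Open-circuit: V = 24.1 × 2200/(680 + 2200) = 18.4 V.
With the load, R₂ becomes R₂‖R_L = 1575 Ω, so V = 24.1 × 1575/2255 = 16.8 V.

Unloaded: 18.4 V; loaded: 16.8 V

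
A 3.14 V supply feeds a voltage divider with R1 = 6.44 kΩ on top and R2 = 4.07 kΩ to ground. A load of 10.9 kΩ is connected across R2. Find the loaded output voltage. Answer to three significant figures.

V_out ≈ 0.990 V

The load sits in parallel with R2: R2‖R_L = (4.07 × 10.9) / (4.07 + 10.9) = 2.963 kΩ.
V_out = 3.14 × 2.963 / (6.44 + 2.963) = 3.14 × 2.963/9.403 = 0.990 V.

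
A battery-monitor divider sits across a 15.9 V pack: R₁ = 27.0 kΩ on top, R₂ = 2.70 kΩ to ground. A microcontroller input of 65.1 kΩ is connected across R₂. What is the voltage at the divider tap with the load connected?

V_out ≈ 1.39 V

The load sits in parallel with R₂: R₂‖R_L = (2.70 × 65.1) / (2.70 + 65.1) = 2.592 kΩ.
V_out = 15.9 × 2.592 / (27.0 + 2.592) = 15.9 × 2.592/29.59 = 1.39 V.
(Unloaded it would have been 1.45 V.)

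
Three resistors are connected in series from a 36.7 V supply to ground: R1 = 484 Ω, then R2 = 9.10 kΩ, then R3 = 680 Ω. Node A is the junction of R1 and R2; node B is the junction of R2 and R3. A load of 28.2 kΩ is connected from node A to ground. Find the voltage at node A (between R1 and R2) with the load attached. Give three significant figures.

Below node A the series string R2+R3 = 9780 Ω sits in parallel with the 28200 Ω load: 7262 Ω.
V_A = 36.7 × 7262/(484 + 7262) = 34.4 V.

V ≈ 34.4 V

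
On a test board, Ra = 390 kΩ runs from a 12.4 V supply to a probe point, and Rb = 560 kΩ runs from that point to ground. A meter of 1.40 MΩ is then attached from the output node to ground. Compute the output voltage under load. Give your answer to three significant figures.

V_out ≈ 6.28 V

The load sits in parallel with Rb: Rb‖R_L = (560 × 1400) / (560 + 1400) = 400.0 kΩ.
V_out = 12.4 × 400.0 / (390 + 400.0) = 12.4 × 400.0/790.0 = 6.28 V.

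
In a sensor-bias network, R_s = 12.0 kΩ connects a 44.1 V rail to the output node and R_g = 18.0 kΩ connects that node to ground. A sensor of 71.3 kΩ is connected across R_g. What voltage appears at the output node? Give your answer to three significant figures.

V_out ≈ 24.0 V

The load sits in parallel with R_g: R_g‖R_L = (18.0 × 71.3) / (18.0 + 71.3) = 14.37 kΩ.
V_out = 44.1 × 14.37 / (12.0 + 14.37) = 44.1 × 14.37/26.37 = 24.0 V.
(Unloaded it would have been 26.5 V.)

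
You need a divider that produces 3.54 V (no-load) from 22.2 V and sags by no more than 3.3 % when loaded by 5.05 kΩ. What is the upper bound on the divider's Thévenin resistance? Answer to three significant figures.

Loading drop = R_th/(R_th + R_L) ≤ 0.0330, so R_th ≤ R_L · ε/(1−ε) = 5.05 kΩ × 0.0330/0.9670 = 172 Ω.
(Any R1, R2 with R2/(R1+R2) = 0.159 and R1‖R2 ≤ 172 Ω will meet the spec.)

R_th ≤ 172 Ω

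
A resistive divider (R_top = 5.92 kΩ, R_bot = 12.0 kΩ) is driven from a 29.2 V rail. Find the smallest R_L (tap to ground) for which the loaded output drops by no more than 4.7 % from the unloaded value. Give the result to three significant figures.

Output resistance R_th = R_top‖R_bot = (5.92 × 12.0)/17.92 = 3.964 kΩ.
The fractional drop is R_th/(R_th + R_L); requiring this ≤ 0.0470 gives R_L ≥ R_th(1/0.0470 − 1) = 3.964 × 20.28 = 80.4 kΩ.

R_L(min) ≈ 80.4 kΩ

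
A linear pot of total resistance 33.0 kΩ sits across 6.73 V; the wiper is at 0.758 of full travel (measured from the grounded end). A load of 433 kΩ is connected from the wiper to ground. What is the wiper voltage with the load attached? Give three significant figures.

The wiper splits the pot into (1−α)R = 7.986 kΩ above and αR = 25.01 kΩ below.
Lower section ‖ load = 23.65 kΩ.
V_wiper = 6.73 × 23.65/(7.986 + 23.65) = 5.03 V.

V ≈ 5.03 V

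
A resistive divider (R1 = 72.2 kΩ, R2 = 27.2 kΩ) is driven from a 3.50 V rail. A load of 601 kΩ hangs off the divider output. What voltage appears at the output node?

V_out ≈ 0.927 V

The load sits in parallel with R2: R2‖R_L = (27.2 × 601) / (27.2 + 601) = 26.02 kΩ.
V_out = 3.50 × 26.02 / (72.2 + 26.02) = 3.50 × 26.02/98.22 = 0.927 V.
(Unloaded it would have been 0.958 V.)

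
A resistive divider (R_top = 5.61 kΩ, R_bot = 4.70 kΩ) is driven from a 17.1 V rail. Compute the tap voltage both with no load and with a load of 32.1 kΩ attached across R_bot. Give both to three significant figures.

Unloaded: 7.80 V; loaded: 7.22 V

Open-circuit: V = 17.1 × 4.70/(5.61 + 4.70) = 7.80 V.
With the load, R_bot becomes R_bot‖R_L = 4.100 kΩ, so V = 17.1 × 4.100/9.710 = 7.22 V.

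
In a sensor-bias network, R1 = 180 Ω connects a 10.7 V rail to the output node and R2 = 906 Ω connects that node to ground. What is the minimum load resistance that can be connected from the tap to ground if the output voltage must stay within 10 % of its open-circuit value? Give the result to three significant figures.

Output resistance R_th = R1‖R2 = (180 × 906)/1086 = 150.2 Ω.
The fractional drop is R_th/(R_th + R_L); requiring this ≤ 0.100 gives R_L ≥ R_th(1/0.100 − 1) = 150.2 × 9.000 = 1.35 kΩ.

R_L(min) ≈ 1.35 kΩ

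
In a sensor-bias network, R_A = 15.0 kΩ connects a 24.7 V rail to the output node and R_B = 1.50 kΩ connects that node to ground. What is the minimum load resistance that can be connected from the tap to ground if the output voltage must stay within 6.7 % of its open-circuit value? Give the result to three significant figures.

Output resistance R_th = R_A‖R_B = (15.0 × 1.50)/16.50 = 1.364 kΩ.
The fractional drop is R_th/(R_th + R_L); requiring this ≤ 0.0670 gives R_L ≥ R_th(1/0.0670 − 1) = 1.364 × 13.93 = 19.0 kΩ.

R_L(min) ≈ 19.0 kΩ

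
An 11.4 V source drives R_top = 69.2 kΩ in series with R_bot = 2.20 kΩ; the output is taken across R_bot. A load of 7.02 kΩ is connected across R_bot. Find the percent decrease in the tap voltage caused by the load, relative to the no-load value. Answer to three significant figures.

23.3 %

The divider's output (Thévenin) resistance is R_top‖R_bot = 2.132 kΩ.
Fractional drop under load = R_th/(R_th + R_L) = 2.132 / (2.132 + 7.02) = 0.2330.
So the output falls by 23.3 %.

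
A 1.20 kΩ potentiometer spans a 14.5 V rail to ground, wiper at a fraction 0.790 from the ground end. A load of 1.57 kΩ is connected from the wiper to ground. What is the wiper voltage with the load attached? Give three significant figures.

V ≈ 10.2 V

The wiper splits the pot into (1−α)R = 252.0 Ω above and αR = 948.0 Ω below.
Lower section ‖ load = 591.1 Ω.
V_wiper = 14.5 × 591.1/(252.0 + 591.1) = 10.2 V.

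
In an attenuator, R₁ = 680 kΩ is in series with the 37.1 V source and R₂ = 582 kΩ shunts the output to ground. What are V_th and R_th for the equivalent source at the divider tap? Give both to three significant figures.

V_th = 17.1 V, R_th = 314 kΩ

V_th is the open-circuit tap voltage: 37.1 × 582/(680 + 582) = 17.1 V.
With the supply zeroed, R₁ and R₂ appear in parallel from the tap: R_th = R₁‖R₂ = (680 × 582)/1262 = 314 kΩ.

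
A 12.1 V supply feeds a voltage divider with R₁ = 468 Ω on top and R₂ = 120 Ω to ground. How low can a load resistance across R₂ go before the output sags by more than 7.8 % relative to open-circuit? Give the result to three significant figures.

R_L(min) ≈ 1.13 kΩ

Output resistance R_th = R₁‖R₂ = (468 × 120)/588.0 = 95.51 Ω.
The fractional drop is R_th/(R_th + R_L); requiring this ≤ 0.0780 gives R_L ≥ R_th(1/0.0780 − 1) = 95.51 × 11.82 = 1.13 kΩ.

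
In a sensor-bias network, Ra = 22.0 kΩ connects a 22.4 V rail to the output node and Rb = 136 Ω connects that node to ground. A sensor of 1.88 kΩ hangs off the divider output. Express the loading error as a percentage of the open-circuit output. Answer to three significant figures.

The divider's output (Thévenin) resistance is Ra‖Rb = 135.2 Ω.
Fractional drop under load = R_th/(R_th + R_L) = 135.2 / (135.2 + 1880) = 0.06707.
So the output falls by 6.71 %.

6.71 %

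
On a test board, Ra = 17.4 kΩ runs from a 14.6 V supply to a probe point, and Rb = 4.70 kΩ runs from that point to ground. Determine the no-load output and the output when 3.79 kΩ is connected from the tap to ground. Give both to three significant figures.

Open-circuit: V = 14.6 × 4.70/(17.4 + 4.70) = 3.10 V.
With the load, Rb becomes Rb‖R_L = 2.098 kΩ, so V = 14.6 × 2.098/19.50 = 1.57 V.

Unloaded: 3.10 V; loaded: 1.57 V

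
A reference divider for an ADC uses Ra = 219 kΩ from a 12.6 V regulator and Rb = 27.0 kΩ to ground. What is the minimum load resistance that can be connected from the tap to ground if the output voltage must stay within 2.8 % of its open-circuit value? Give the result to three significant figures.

R_L(min) ≈ 834 kΩ

Output resistance R_th = Ra‖Rb = (219 × 27.0)/246.0 = 24.04 kΩ.
The fractional drop is R_th/(R_th + R_L); requiring this ≤ 0.0280 gives R_L ≥ R_th(1/0.0280 − 1) = 24.04 × 34.71 = 834 kΩ.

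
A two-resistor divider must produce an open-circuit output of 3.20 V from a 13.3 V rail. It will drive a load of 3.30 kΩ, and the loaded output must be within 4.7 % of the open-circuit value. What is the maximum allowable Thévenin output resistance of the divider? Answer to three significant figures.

R_th ≤ 163 Ω

Loading drop = R_th/(R_th + R_L) ≤ 0.0470, so R_th ≤ R_L · ε/(1−ε) = 3.30 kΩ × 0.0470/0.9530 = 163 Ω.
(Any R1, R2 with R2/(R1+R2) = 0.241 and R1‖R2 ≤ 163 Ω will meet the spec.)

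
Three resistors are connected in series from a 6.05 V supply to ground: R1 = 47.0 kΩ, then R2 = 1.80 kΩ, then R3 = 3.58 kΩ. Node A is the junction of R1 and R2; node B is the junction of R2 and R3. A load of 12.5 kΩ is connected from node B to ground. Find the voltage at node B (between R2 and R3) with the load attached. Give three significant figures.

At node B, R3 is in parallel with the load: R3‖R_L = 2.783 kΩ.
Below node A the resistance is R2 + (R3‖R_L) = 4.583 kΩ, so V_A = 6.05 × 4.583/51.58 = 0.5375 V.
Then V_B = V_A × (R3‖R_L)/(R2 + R3‖R_L) = 0.5375 × 2.783/4.583 = 0.326 V.

V ≈ 0.326 V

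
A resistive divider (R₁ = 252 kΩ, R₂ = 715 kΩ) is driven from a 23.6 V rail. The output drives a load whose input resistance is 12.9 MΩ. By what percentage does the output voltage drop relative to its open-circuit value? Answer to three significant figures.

1.42 %

The divider's output (Thévenin) resistance is R₁‖R₂ = 186.3 kΩ.
Fractional drop under load = R_th/(R_th + R_L) = 186.3 / (186.3 + 12900) = 0.01424.
So the output falls by 1.42 %.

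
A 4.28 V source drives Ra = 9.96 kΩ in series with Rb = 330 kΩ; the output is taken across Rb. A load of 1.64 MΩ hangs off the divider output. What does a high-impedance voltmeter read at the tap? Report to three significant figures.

V_out ≈ 4.13 V

The load sits in parallel with Rb: Rb‖R_L = (330 × 1640) / (330 + 1640) = 274.7 kΩ.
V_out = 4.28 × 274.7 / (9.96 + 274.7) = 4.28 × 274.7/284.7 = 4.13 V.
(Unloaded it would have been 4.15 V.)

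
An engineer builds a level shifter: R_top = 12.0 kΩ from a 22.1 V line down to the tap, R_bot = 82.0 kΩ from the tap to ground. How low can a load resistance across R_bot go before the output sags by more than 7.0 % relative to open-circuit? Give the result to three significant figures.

R_L(min) ≈ 139 kΩ

Output resistance R_th = R_top‖R_bot = (12.0 × 82.0)/94.00 = 10.47 kΩ.
The fractional drop is R_th/(R_th + R_L); requiring this ≤ 0.0700 gives R_L ≥ R_th(1/0.0700 − 1) = 10.47 × 13.29 = 139 kΩ.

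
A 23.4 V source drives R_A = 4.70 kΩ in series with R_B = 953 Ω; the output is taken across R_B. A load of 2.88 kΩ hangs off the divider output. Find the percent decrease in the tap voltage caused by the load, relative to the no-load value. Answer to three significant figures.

Unloaded V = 23.4 × 953/5653 = 3.945 V.
Loaded: R_B‖R_L = 716.1 Ω, giving V = 23.4 × 716.1/5416 = 3.094 V.
Drop = (3.945 − 3.094) / 3.945 = 21.6 %.

21.6 %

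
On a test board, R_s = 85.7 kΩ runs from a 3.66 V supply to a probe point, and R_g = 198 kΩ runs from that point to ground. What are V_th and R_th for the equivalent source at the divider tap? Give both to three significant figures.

V_th = 2.55 V, R_th = 59.8 kΩ

V_th is the open-circuit tap voltage: 3.66 × 198/(85.7 + 198) = 2.55 V.
With the supply zeroed, R_s and R_g appear in parallel from the tap: R_th = R_s‖R_g = (85.7 × 198)/283.7 = 59.8 kΩ.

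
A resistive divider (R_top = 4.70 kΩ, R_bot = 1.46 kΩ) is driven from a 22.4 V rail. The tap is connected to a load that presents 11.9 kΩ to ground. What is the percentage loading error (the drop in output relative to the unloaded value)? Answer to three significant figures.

8.56 %

The divider's output (Thévenin) resistance is R_top‖R_bot = 1.114 kΩ.
Fractional drop under load = R_th/(R_th + R_L) = 1.114 / (1.114 + 11.9) = 0.08560.
So the output falls by 8.56 %.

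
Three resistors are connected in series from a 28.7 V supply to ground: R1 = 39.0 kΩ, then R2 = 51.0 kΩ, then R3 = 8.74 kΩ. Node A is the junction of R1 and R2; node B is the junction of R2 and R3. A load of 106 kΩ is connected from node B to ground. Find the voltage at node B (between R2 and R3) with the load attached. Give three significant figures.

At node B, R3 is in parallel with the load: R3‖R_L = 8.074 kΩ.
Below node A the resistance is R2 + (R3‖R_L) = 59.07 kΩ, so V_A = 28.7 × 59.07/98.07 = 17.29 V.
Then V_B = V_A × (R3‖R_L)/(R2 + R3‖R_L) = 17.29 × 8.074/59.07 = 2.36 V.

V ≈ 2.36 V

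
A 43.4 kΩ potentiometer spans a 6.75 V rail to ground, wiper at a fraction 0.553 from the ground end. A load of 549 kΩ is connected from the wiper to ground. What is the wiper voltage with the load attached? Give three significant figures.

The wiper splits the pot into (1−α)R = 19.40 kΩ above and αR = 24.00 kΩ below.
Lower section ‖ load = 22.99 kΩ.
V_wiper = 6.75 × 22.99/(19.40 + 22.99) = 3.66 V.

V ≈ 3.66 V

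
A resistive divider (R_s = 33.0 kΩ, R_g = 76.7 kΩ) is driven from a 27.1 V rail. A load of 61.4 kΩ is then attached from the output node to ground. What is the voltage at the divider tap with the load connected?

The load sits in parallel with R_g: R_g‖R_L = (76.7 × 61.4) / (76.7 + 61.4) = 34.10 kΩ.
V_out = 27.1 × 34.10 / (33.0 + 34.10) = 27.1 × 34.10/67.10 = 13.8 V.
(Unloaded it would have been 18.9 V.)

V_out ≈ 13.8 V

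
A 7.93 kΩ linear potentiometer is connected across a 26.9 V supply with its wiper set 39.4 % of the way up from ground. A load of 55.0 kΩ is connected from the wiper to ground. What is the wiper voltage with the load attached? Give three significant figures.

V ≈ 10.2 V

The wiper splits the pot into (1−α)R = 4.806 kΩ above and αR = 3.124 kΩ below.
Lower section ‖ load = 2.956 kΩ.
V_wiper = 26.9 × 2.956/(4.806 + 2.956) = 10.2 V.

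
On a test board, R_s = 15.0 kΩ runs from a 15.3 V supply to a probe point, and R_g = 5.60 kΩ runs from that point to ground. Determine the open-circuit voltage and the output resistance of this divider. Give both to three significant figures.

V_th = 4.16 V, R_th = 4.08 kΩ

V_th is the open-circuit tap voltage: 15.3 × 5.60/(15.0 + 5.60) = 4.16 V.
With the supply zeroed, R_s and R_g appear in parallel from the tap: R_th = R_s‖R_g = (15.0 × 5.60)/20.60 = 4.08 kΩ.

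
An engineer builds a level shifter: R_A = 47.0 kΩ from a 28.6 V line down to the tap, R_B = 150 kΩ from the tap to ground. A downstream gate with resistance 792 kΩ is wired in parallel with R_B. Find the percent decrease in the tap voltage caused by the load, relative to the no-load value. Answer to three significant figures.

4.32 %

The divider's output (Thévenin) resistance is R_A‖R_B = 35.79 kΩ.
Fractional drop under load = R_th/(R_th + R_L) = 35.79 / (35.79 + 792) = 0.04323.
So the output falls by 4.32 %.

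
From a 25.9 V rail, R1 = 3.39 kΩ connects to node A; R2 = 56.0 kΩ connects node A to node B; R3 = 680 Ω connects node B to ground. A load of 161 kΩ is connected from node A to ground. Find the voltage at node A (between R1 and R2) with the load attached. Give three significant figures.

V ≈ 24.0 V

Below node A the series string R2+R3 = 56680 Ω sits in parallel with the 161000 Ω load: 41920 Ω.
V_A = 25.9 × 41920/(3390 + 41920) = 24.0 V.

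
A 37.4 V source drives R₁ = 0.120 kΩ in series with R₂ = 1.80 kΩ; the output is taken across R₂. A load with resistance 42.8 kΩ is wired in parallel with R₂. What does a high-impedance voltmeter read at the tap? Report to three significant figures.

V_out ≈ 35.0 V

The load sits in parallel with R₂: R₂‖R_L = (1800 × 42800) / (1800 + 42800) = 1727 Ω.
V_out = 37.4 × 1727 / (120 + 1727) = 37.4 × 1727/1847 = 35.0 V.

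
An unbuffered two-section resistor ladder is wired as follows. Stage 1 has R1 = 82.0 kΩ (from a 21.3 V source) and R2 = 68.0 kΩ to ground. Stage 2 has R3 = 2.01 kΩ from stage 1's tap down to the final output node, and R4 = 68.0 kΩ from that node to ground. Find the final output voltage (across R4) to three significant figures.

V_out ≈ 6.13 V

Stage 2 presents R3+R4 = 70.01 kΩ as a load on stage 1's tap.
Stage 1's lower leg becomes R2‖(R3+R4) = 34.50 kΩ, so V_mid = 21.3 × 34.50/116.5 = 6.307 V.
Stage 2 is itself unloaded: V_out = V_mid × R4/(R3+R4) = 6.307 × 68.0/70.01 = 6.13 V.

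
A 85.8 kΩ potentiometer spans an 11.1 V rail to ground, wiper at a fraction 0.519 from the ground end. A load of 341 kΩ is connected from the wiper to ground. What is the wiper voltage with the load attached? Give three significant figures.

The wiper splits the pot into (1−α)R = 41.27 kΩ above and αR = 44.53 kΩ below.
Lower section ‖ load = 39.39 kΩ.
V_wiper = 11.1 × 39.39/(41.27 + 39.39) = 5.42 V.

V ≈ 5.42 V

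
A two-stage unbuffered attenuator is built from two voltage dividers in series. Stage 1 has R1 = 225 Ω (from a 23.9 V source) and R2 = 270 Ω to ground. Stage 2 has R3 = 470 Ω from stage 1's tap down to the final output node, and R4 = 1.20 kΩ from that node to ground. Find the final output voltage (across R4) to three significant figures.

Stage 2 presents R3+R4 = 1670 Ω as a load on stage 1's tap.
Stage 1's lower leg becomes R2‖(R3+R4) = 232.4 Ω, so V_mid = 23.9 × 232.4/457.4 = 12.14 V.
Stage 2 is itself unloaded: V_out = V_mid × R4/(R3+R4) = 12.14 × 1200/1670 = 8.73 V.

V_out ≈ 8.73 V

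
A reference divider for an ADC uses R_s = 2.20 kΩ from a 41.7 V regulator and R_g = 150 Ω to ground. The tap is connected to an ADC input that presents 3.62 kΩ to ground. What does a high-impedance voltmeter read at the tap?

V_out ≈ 2.56 V

The load sits in parallel with R_g: R_g‖R_L = (150 × 3620) / (150 + 3620) = 144.0 Ω.
V_out = 41.7 × 144.0 / (2200 + 144.0) = 41.7 × 144.0/2344 = 2.56 V.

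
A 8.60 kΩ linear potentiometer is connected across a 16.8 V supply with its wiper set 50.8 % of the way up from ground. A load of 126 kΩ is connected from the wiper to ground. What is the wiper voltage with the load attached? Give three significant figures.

V ≈ 8.39 V

The wiper splits the pot into (1−α)R = 4.231 kΩ above and αR = 4.369 kΩ below.
Lower section ‖ load = 4.222 kΩ.
V_wiper = 16.8 × 4.222/(4.231 + 4.222) = 8.39 V.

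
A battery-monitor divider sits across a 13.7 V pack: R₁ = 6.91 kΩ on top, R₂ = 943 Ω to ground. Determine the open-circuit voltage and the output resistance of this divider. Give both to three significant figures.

V_th is the open-circuit tap voltage: 13.7 × 943/(6910 + 943) = 1.65 V.
With the supply zeroed, R₁ and R₂ appear in parallel from the tap: R_th = R₁‖R₂ = (6910 × 943)/7853 = 830 Ω.

V_th = 1.65 V, R_th = 830 Ω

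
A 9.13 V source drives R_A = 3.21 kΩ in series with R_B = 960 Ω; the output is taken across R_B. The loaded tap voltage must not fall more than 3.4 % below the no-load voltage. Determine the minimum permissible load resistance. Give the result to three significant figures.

Output resistance R_th = R_A‖R_B = (3210 × 960)/4170 = 739.0 Ω.
The fractional drop is R_th/(R_th + R_L); requiring this ≤ 0.0340 gives R_L ≥ R_th(1/0.0340 − 1) = 739.0 × 28.41 = 21.0 kΩ.

R_L(min) ≈ 21.0 kΩ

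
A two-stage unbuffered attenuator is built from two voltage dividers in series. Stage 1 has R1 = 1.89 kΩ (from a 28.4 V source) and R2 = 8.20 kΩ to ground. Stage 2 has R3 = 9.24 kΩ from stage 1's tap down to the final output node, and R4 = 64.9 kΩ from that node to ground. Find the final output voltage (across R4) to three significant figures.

Stage 2 presents R3+R4 = 74.14 kΩ as a load on stage 1's tap.
Stage 1's lower leg becomes R2‖(R3+R4) = 7.383 kΩ, so V_mid = 28.4 × 7.383/9.273 = 22.61 V.
Stage 2 is itself unloaded: V_out = V_mid × R4/(R3+R4) = 22.61 × 64.9/74.14 = 19.8 V.

V_out ≈ 19.8 V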